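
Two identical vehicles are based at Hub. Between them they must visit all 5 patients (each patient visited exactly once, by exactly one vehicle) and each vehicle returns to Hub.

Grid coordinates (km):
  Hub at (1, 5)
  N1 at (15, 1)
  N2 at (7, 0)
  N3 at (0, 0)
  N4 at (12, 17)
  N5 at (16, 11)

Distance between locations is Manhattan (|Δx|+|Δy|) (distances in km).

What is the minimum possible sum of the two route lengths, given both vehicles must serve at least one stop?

Check every non-empty split of the stops between the two vehicles; for each half take its own optimal tour:
  {N1} + {N2, N3, N4, N5}: 36 + 66 = 102
  {N2} + {N1, N3, N4, N5}: 22 + 66 = 88
  {N1, N2} + {N3, N4, N5}: 38 + 66 = 104
  {N3} + {N1, N2, N4, N5}: 12 + 64 = 76
  {N1, N3} + {N2, N4, N5}: 40 + 64 = 104
  {N2, N3} + {N1, N4, N5}: 24 + 62 = 86
  … (15 splits in total)
Best: vehicle 1 Hub → N3 → Hub = 12; vehicle 2 Hub → N2 → N1 → N5 → N4 → Hub = 64; combined 76.

Minimum combined distance: 76 km.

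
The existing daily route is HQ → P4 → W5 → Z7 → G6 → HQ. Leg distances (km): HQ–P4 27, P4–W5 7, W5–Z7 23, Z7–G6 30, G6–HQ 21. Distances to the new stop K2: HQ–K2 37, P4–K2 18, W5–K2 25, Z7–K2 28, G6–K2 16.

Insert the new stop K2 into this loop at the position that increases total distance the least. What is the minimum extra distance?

Adding 14 km by placing K2 on the Z7–G6 leg.

Insertion cost between consecutive stops i–j is d(i,K2) + d(K2,j) − d(i,j):
  between HQ and P4: 37 + 18 − 27 = 28
  between P4 and W5: 18 + 25 − 7 = 36
  between W5 and Z7: 25 + 28 − 23 = 30
  between Z7 and G6: 28 + 16 − 30 = 14
  between G6 and HQ: 16 + 37 − 21 = 32
Cheapest insertion is between Z7 and G6, adding 14.
New total = 108 + 14 = 122.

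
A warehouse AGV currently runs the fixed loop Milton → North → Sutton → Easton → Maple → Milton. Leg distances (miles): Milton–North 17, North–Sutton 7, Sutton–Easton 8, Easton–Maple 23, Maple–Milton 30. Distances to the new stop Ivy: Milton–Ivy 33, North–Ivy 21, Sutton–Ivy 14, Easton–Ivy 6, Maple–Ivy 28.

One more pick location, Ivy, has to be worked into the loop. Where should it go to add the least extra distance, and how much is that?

Insertion cost between consecutive stops i–j is d(i,Ivy) + d(Ivy,j) − d(i,j):
  between Milton and North: 33 + 21 − 17 = 37
  between North and Sutton: 21 + 14 − 7 = 28
  between Sutton and Easton: 14 + 6 − 8 = 12
  between Easton and Maple: 6 + 28 − 23 = 11
  between Maple and Milton: 28 + 33 − 30 = 31
Cheapest insertion is between Easton and Maple, adding 11.
New total = 85 + 11 = 96.

Minimum extra distance: 11 miles, inserting Ivy between Easton and Maple.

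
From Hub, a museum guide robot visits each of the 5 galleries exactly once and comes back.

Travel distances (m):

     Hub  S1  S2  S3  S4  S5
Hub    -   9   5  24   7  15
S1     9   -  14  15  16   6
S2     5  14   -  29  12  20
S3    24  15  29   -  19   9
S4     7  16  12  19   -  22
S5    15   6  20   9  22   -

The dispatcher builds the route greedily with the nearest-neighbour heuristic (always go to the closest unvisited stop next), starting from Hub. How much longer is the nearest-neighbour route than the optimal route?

12 m longer than the optimal tour.

From Hub: S2=5, S4=7, S1=9, S5=15, S3=24 → choose S2 (5).
From S2: S4=12, S1=14, S5=20, S3=29 → choose S4 (12).
From S4: S1=16, S3=19, S5=22 → choose S1 (16).
From S1: S5=6, S3=15 → choose S5 (6).
From S5: S3=9 → choose S3 (9).
NN route Hub → S2 → S4 → S1 → S5 → S3 → Hub costs 72.
Optimal: Hub → S1 → S5 → S3 → S4 → S2 → Hub costs 60 (by enumerating all 60 distinct tours).
Excess = 72 − 60 = 12.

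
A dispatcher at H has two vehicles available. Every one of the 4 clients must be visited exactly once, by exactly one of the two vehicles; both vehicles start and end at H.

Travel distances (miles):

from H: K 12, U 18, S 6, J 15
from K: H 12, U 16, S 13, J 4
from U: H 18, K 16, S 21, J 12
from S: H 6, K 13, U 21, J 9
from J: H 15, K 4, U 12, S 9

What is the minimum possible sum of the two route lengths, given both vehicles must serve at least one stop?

There are 2^3 − 1 = 7 ways to divide the 4 stops into two non-empty groups. For each, the best each vehicle can do is its own shortest tour through its group:
  {K} + {U, S, J}: 24 + 45 = 69
  {U} + {K, S, J}: 36 + 31 = 67
  {K, U} + {S, J}: 46 + 30 = 76
  {S} + {K, U, J}: 12 + 46 = 58
  {K, S} + {U, J}: 31 + 45 = 76
  {U, S} + {K, J}: 45 + 31 = 76
  … (7 splits in total)
Best: vehicle 1 H → S → H = 12; vehicle 2 H → K → J → U → H = 46; combined 58.

58 miles — the smallest possible combined total.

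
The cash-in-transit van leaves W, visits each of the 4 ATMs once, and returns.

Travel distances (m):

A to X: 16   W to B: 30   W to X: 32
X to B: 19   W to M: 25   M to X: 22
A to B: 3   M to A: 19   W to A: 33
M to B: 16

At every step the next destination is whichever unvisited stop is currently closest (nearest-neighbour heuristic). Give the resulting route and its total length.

At W the remaining stops are M 25, B 30, X 32, A 33; go to M.
At M the remaining stops are B 16, A 19, X 22; go to B.
At B the remaining stops are A 3, X 19; go to A.
At A the remaining stops are X 16; go to X.
Return X→W: 32.
Total = 25 + 16 + 3 + 16 + 32 = 92.

Nearest-neighbour total = 92 m; route W → M → B → A → X → W.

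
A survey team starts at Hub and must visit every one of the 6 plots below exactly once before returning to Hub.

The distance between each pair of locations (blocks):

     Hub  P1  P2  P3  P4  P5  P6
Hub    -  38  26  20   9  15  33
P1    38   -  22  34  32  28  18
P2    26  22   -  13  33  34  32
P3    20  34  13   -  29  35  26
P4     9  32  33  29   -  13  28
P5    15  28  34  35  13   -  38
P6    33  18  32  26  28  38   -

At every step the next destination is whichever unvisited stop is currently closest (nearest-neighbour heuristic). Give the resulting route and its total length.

133 blocks along Hub → P4 → P5 → P1 → P6 → P3 → P2 → Hub.

From Hub: distances to unvisited — P4=9, P5=15, P3=20, P2=26, P6=33, P1=38. Nearest is P4 (9).
From P4: distances to unvisited — P5=13, P6=28, P3=29, P1=32, P2=33. Nearest is P5 (13).
From P5: distances to unvisited — P1=28, P2=34, P3=35, P6=38. Nearest is P1 (28).
From P1: distances to unvisited — P6=18, P2=22, P3=34. Nearest is P6 (18).
From P6: distances to unvisited — P3=26, P2=32. Nearest is P3 (26).
From P3: distances to unvisited — P2=13. Nearest is P2 (13).
Return P2→Hub: 26.
Total = 9 + 13 + 28 + 18 + 26 + 13 + 26 = 133.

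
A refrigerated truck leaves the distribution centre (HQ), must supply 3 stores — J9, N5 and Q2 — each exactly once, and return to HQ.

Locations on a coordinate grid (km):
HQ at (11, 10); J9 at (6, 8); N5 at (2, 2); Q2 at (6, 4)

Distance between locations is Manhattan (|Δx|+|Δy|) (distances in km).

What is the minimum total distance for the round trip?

Shortest round trip = 34 km.

With 3 stops there are 3!/2 = 3 distinct round trips (a route and its reverse cost the same).
HQ→J9→N5→Q2→HQ: 7+10+6+11 = 34
HQ→J9→Q2→N5→HQ: 7+4+6+17 = 34
HQ→N5→J9→Q2→HQ: 17+10+4+11 = 42
The minimum is 34.
One optimal route: HQ → J9 → N5 → Q2 → HQ (or its reverse).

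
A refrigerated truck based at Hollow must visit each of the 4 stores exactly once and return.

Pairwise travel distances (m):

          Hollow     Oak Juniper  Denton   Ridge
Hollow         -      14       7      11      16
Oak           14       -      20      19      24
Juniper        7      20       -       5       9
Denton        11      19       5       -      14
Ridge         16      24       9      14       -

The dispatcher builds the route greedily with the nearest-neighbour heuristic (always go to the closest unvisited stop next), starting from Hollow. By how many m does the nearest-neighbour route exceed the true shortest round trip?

From Hollow: Juniper=7, Denton=11, Oak=14, Ridge=16 → choose Juniper (7).
From Juniper: Denton=5, Ridge=9, Oak=20 → choose Denton (5).
From Denton: Ridge=14, Oak=19 → choose Ridge (14).
From Ridge: Oak=24 → choose Oak (24).
NN route Hollow → Juniper → Denton → Ridge → Oak → Hollow costs 64.
Optimal: Hollow → Oak → Denton → Juniper → Ridge → Hollow costs 63 (by enumerating all 12 distinct tours).
Excess = 64 − 63 = 1.

Excess over optimum: 1 m.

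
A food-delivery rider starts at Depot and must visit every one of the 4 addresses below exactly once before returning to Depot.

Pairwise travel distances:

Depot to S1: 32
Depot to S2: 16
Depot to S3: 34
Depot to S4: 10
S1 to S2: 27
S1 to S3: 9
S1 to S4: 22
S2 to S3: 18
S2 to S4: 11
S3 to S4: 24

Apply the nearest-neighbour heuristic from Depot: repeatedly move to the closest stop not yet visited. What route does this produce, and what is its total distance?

80 along Depot → S4 → S2 → S3 → S1 → Depot.

At Depot the remaining stops are S4 10, S2 16, S1 32, S3 34; go to S4.
At S4 the remaining stops are S2 11, S1 22, S3 24; go to S2.
At S2 the remaining stops are S3 18, S1 27; go to S3.
At S3 the remaining stops are S1 9; go to S1.
Return S1→Depot: 32.
Total = 10 + 11 + 18 + 9 + 32 = 80.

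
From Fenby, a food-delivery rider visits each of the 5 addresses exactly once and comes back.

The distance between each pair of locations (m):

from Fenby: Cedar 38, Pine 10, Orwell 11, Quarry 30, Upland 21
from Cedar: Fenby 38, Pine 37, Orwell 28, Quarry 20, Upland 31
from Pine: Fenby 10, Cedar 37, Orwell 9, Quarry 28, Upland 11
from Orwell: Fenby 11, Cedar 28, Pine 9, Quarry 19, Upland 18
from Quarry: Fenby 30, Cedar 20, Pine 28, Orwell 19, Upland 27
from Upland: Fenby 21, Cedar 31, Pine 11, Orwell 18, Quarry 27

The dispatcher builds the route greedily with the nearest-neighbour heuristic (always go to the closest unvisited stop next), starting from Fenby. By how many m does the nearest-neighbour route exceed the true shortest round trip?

The nearest-neighbour route is 20 m longer than optimal.

From Fenby: Pine=10, Orwell=11, Upland=21, Quarry=30, Cedar=38 → choose Pine (10).
From Pine: Orwell=9, Upland=11, Quarry=28, Cedar=37 → choose Orwell (9).
From Orwell: Upland=18, Quarry=19, Cedar=28 → choose Upland (18).
From Upland: Quarry=27, Cedar=31 → choose Quarry (27).
From Quarry: Cedar=20 → choose Cedar (20).
NN route Fenby → Pine → Orwell → Upland → Quarry → Cedar → Fenby costs 122.
Optimal: Fenby → Pine → Upland → Cedar → Quarry → Orwell → Fenby costs 102 (by enumerating all 60 distinct tours).
Excess = 122 − 102 = 20.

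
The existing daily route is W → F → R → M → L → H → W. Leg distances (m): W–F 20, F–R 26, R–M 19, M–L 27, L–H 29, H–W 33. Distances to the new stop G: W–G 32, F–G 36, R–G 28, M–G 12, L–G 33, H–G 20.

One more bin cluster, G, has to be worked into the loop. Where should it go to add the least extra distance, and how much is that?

Insertion cost between consecutive stops i–j is d(i,G) + d(G,j) − d(i,j):
  between W and F: 32 + 36 − 20 = 48
  between F and R: 36 + 28 − 26 = 38
  between R and M: 28 + 12 − 19 = 21
  between M and L: 12 + 33 − 27 = 18
  between L and H: 33 + 20 − 29 = 24
  between H and W: 20 + 32 − 33 = 19
Cheapest insertion is between M and L, adding 18.
New total = 154 + 18 = 172.

Adding 18 m by placing G on the M–L leg.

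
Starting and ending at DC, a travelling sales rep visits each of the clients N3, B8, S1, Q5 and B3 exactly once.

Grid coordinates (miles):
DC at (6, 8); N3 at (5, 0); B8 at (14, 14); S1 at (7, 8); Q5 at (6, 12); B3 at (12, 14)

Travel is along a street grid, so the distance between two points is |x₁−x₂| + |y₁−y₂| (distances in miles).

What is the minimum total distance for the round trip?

DC - N3 - B8 - S1 - Q5 - B3 - DC: 9+23+13+5+8+12 = 70
DC - N3 - B8 - S1 - B3 - Q5 - DC: 9+23+13+11+8+4 = 68
DC - N3 - B8 - Q5 - S1 - B3 - DC: 9+23+10+5+11+12 = 70
DC - N3 - B8 - Q5 - B3 - S1 - DC: 9+23+10+8+11+1 = 62
DC - N3 - B8 - B3 - S1 - Q5 - DC: 9+23+2+11+5+4 = 54
DC - N3 - B8 - B3 - Q5 - S1 - DC: 9+23+2+8+5+1 = 48
DC - N3 - S1 - B8 - Q5 - B3 - DC: 9+10+13+10+8+12 = 62
DC - N3 - S1 - B8 - B3 - Q5 - DC: 9+10+13+2+8+4 = 46
DC - N3 - S1 - Q5 - B8 - B3 - DC: 9+10+5+10+2+12 = 48
DC - N3 - S1 - Q5 - B3 - B8 - DC: 9+10+5+8+2+14 = 48
DC - N3 - S1 - B3 - B8 - Q5 - DC: 9+10+11+2+10+4 = 46
DC - N3 - S1 - B3 - Q5 - B8 - DC: 9+10+11+8+10+14 = 62
DC - N3 - Q5 - B8 - S1 - B3 - DC: 9+13+10+13+11+12 = 68
DC - N3 - Q5 - B8 - B3 - S1 - DC: 9+13+10+2+11+1 = 46
… (46 more)
The minimum is 46.
One optimal route: DC → N3 → S1 → B8 → B3 → Q5 → DC (or its reverse).

Shortest round trip = 46 miles.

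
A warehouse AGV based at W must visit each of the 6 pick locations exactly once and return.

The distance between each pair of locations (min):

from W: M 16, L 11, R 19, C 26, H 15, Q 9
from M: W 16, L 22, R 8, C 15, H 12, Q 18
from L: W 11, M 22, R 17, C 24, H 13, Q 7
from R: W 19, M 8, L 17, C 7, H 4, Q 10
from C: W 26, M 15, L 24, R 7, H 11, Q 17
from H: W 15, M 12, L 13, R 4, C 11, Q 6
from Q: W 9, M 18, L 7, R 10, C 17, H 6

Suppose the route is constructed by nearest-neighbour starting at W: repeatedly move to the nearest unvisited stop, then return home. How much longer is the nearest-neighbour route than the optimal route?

W: Q=9, L=11, H=15, M=16, R=19, C=26 ⇒ Q
Q: H=6, L=7, R=10, C=17, M=18 ⇒ H
H: R=4, C=11, M=12, L=13 ⇒ R
R: C=7, M=8, L=17 ⇒ C
C: M=15, L=24 ⇒ M
M: L=22 ⇒ L
NN route W → Q → H → R → C → M → L → W costs 74.
Optimal: W → M → R → C → H → Q → L → W costs 66 (by enumerating all 360 distinct tours).
Excess = 74 − 66 = 8.

The nearest-neighbour route is 8 min longer than optimal.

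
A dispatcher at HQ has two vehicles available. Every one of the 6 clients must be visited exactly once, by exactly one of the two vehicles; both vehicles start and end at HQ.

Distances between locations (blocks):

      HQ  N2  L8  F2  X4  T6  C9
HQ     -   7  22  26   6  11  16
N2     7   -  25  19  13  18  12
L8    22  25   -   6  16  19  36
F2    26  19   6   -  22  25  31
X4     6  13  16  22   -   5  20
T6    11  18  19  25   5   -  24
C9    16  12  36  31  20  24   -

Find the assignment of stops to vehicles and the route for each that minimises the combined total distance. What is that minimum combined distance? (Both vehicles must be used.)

There are 2^5 − 1 = 31 ways to divide the 6 stops into two non-empty groups. For each, the best each vehicle can do is its own shortest tour through its group:
  {N2} + {L8, F2, X4, T6, C9}: 14 + 83 = 97
  {L8} + {N2, F2, X4, T6, C9}: 44 + 83 = 127
  {N2, L8} + {F2, X4, T6, C9}: 54 + 83 = 137
  {F2} + {N2, L8, X4, T6, C9}: 52 + 83 = 135
  {N2, F2} + {L8, X4, T6, C9}: 52 + 81 = 133
  {L8, F2} + {N2, X4, T6, C9}: 54 + 54 = 108
  … (31 splits in total)
  {N2, L8, F2, X4, T6} + {C9}: 62 + 32 = 94  ← best
Best: vehicle 1 HQ → N2 → F2 → L8 → T6 → X4 → HQ = 62; vehicle 2 HQ → C9 → HQ = 32; combined 94.

Minimum combined distance: 94 blocks.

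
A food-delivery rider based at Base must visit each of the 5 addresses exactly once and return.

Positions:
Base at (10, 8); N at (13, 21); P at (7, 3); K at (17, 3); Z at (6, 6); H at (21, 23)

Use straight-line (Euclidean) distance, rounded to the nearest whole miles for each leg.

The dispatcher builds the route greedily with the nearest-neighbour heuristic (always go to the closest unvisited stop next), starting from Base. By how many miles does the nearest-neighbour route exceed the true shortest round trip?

Base: Z=4, P=6, K=9, N=13, H=19 ⇒ Z
Z: P=3, K=11, N=17, H=23 ⇒ P
P: K=10, N=19, H=24 ⇒ K
K: N=18, H=20 ⇒ N
N: H=8 ⇒ H
NN route Base → Z → P → K → N → H → Base costs 62.
Optimal: Base → N → H → K → P → Z → Base costs 58 (by enumerating all 60 distinct tours).
Excess = 62 − 58 = 4.

4 miles longer than the optimal tour.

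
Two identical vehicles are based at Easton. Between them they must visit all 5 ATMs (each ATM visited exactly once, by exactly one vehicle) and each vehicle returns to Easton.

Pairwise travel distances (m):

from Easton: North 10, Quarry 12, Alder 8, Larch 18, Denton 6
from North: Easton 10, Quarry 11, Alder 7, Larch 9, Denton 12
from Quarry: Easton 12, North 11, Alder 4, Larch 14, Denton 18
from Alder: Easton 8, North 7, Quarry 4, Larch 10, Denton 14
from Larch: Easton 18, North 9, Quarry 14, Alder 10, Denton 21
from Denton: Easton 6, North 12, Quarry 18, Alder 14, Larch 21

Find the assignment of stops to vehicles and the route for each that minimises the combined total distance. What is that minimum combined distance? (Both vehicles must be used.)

Minimum combined distance: 57 m.

Try each way of splitting the stops between the two vehicles (each non-empty) and, for each split, find the best tour for each vehicle:
  {North} + {Quarry, Alder, Larch, Denton}: 20 + 53 = 73
  {Quarry} + {North, Alder, Larch, Denton}: 24 + 45 = 69
  {North, Quarry} + {Alder, Larch, Denton}: 33 + 45 = 78
  {Alder} + {North, Quarry, Larch, Denton}: 16 + 53 = 69
  {North, Alder} + {Quarry, Larch, Denton}: 25 + 53 = 78
  {Quarry, Alder} + {North, Larch, Denton}: 24 + 45 = 69
  … (15 splits in total)
  {North, Quarry, Alder, Larch} + {Denton}: 45 + 12 = 57  ← best
Best: vehicle 1 Easton → North → Larch → Quarry → Alder → Easton = 45; vehicle 2 Easton → Denton → Easton = 12; combined 57.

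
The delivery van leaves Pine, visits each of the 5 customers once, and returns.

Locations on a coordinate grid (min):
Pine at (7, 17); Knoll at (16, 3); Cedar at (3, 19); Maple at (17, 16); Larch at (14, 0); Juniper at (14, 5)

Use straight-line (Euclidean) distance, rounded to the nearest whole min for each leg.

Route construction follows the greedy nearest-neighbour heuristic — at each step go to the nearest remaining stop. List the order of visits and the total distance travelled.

54 min along Pine → Cedar → Maple → Juniper → Knoll → Larch → Pine.

From Pine: distances to unvisited — Cedar=4, Maple=10, Juniper=14, Knoll=17, Larch=18. Nearest is Cedar (4).
From Cedar: distances to unvisited — Maple=14, Juniper=18, Knoll=21, Larch=22. Nearest is Maple (14).
From Maple: distances to unvisited — Juniper=11, Knoll=13, Larch=16. Nearest is Juniper (11).
From Juniper: distances to unvisited — Knoll=3, Larch=5. Nearest is Knoll (3).
From Knoll: distances to unvisited — Larch=4. Nearest is Larch (4).
Return Larch→Pine: 18.
Total = 4 + 14 + 11 + 3 + 4 + 18 = 54.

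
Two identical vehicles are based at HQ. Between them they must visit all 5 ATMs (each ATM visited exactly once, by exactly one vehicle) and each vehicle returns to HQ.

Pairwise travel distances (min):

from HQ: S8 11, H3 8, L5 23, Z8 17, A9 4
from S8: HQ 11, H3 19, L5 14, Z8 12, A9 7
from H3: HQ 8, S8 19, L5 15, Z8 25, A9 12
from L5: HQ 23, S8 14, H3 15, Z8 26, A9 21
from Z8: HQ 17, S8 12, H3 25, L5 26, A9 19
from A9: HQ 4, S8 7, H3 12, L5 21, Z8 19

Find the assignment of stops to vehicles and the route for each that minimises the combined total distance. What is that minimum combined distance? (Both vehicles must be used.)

Minimum combined distance: 74 min.

Try each way of splitting the stops between the two vehicles (each non-empty) and, for each split, find the best tour for each vehicle:
  {S8} + {H3, L5, Z8, A9}: 22 + 72 = 94
  {H3} + {S8, L5, Z8, A9}: 16 + 68 = 84
  {S8, H3} + {L5, Z8, A9}: 38 + 68 = 106
  {L5} + {S8, H3, Z8, A9}: 46 + 56 = 102
  {S8, L5} + {H3, Z8, A9}: 48 + 56 = 104
  {H3, L5} + {S8, Z8, A9}: 46 + 40 = 86
  … (15 splits in total)
  {S8, H3, L5, Z8} + {A9}: 66 + 8 = 74  ← best
Best: vehicle 1 HQ → H3 → L5 → S8 → Z8 → HQ = 66; vehicle 2 HQ → A9 → HQ = 8; combined 74.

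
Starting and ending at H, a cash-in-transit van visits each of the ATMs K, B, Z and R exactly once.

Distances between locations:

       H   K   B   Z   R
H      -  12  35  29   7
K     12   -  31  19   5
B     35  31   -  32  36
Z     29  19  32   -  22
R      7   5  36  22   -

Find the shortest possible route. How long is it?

With 4 stops there are 4!/2 = 12 distinct round trips (a route and its reverse cost the same).
H→K→B→Z→R→H: 12+31+32+22+7 = 104
H→K→B→R→Z→H: 12+31+36+22+29 = 130
H→K→Z→B→R→H: 12+19+32+36+7 = 106
H→K→Z→R→B→H: 12+19+22+36+35 = 124
H→K→R→B→Z→H: 12+5+36+32+29 = 114
H→K→R→Z→B→H: 12+5+22+32+35 = 106
H→B→K→Z→R→H: 35+31+19+22+7 = 114
H→B→K→R→Z→H: 35+31+5+22+29 = 122
H→B→Z→K→R→H: 35+32+19+5+7 = 98
H→B→R→K→Z→H: 35+36+5+19+29 = 124
H→Z→K→B→R→H: 29+19+31+36+7 = 122
H→Z→B→K→R→H: 29+32+31+5+7 = 104
The minimum is 98.
One optimal route: H → B → Z → K → R → H (or its reverse).

Minimum total distance: 98.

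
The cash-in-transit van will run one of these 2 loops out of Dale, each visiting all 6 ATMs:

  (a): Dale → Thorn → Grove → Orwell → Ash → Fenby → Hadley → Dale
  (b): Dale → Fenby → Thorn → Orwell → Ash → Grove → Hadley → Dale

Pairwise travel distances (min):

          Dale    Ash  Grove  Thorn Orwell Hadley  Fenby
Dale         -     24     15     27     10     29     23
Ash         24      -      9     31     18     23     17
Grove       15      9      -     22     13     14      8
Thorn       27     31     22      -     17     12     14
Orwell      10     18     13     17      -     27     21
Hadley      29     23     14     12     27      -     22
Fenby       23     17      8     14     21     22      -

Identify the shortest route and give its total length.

(a): 27 + 22 + 13 + 18 + 17 + 22 + 29 = 148
(b): 23 + 14 + 17 + 18 + 9 + 14 + 29 = 124

Shortest is (b), total 124 min.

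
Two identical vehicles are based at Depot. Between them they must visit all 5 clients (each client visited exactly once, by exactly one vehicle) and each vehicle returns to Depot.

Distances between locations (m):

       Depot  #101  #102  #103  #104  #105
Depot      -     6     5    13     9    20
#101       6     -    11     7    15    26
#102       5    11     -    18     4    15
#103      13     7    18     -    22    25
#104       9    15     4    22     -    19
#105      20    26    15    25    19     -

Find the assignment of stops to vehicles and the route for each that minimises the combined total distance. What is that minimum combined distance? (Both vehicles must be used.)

There are 2^4 − 1 = 15 ways to divide the 5 stops into two non-empty groups. For each, the best each vehicle can do is its own shortest tour through its group:
  {#101} + {#102, #103, #104, #105}: 12 + 66 = 78
  {#102} + {#101, #103, #104, #105}: 10 + 66 = 76
  {#101, #102} + {#103, #104, #105}: 22 + 66 = 88
  {#103} + {#101, #102, #104, #105}: 26 + 60 = 86
  {#101, #103} + {#102, #104, #105}: 26 + 48 = 74
  {#102, #103} + {#101, #104, #105}: 36 + 60 = 96
  … (15 splits in total)
Best: vehicle 1 Depot → #101 → #103 → Depot = 26; vehicle 2 Depot → #102 → #104 → #105 → Depot = 48; combined 74.

74 m — the smallest possible combined total.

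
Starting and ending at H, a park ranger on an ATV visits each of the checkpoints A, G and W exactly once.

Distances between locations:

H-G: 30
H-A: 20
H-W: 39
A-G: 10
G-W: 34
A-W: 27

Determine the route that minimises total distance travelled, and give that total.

103 — the shortest possible round trip.

With 3 stops there are 3!/2 = 3 distinct round trips (a route and its reverse cost the same).
H - A - G - W - H: 20+10+34+39 = 103
H - A - W - G - H: 20+27+34+30 = 111
H - G - A - W - H: 30+10+27+39 = 106
The minimum is 103.
One optimal route: H → A → G → W → H (or its reverse).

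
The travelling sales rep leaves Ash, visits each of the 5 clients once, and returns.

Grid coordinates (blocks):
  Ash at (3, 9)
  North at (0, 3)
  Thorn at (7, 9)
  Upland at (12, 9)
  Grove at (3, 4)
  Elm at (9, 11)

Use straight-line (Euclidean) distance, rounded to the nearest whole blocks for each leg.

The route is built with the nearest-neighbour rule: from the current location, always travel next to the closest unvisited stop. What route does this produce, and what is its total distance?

Nearest-neighbour total = 31 blocks; route Ash → Thorn → Elm → Upland → Grove → North → Ash.

Ash → [Thorn:4 / Grove:5 / Elm:6 / North:7 / Upland:9] → Thorn (4)
Thorn → [Elm:3 / Upland:5 / Grove:6 / North:9] → Elm (3)
Elm → [Upland:4 / Grove:9 / North:12] → Upland (4)
Upland → [Grove:10 / North:13] → Grove (10)
Grove → [North:3] → North (3)
Return North→Ash: 7.
Total = 4 + 3 + 4 + 10 + 3 + 7 = 31.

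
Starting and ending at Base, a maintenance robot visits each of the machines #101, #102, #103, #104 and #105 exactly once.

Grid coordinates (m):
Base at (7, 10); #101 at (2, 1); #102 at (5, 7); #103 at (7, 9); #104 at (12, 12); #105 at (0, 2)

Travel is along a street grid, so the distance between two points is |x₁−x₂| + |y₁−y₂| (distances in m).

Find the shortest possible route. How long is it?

With 5 stops there are 5!/2 = 60 distinct round trips (a route and its reverse cost the same).
Base → #101 → #102 → #103 → #104 → #105 → Base: 14+9+4+8+22+15 = 72
Base → #101 → #102 → #103 → #105 → #104 → Base: 14+9+4+14+22+7 = 70
Base → #101 → #102 → #104 → #103 → #105 → Base: 14+9+12+8+14+15 = 72
Base → #101 → #102 → #104 → #105 → #103 → Base: 14+9+12+22+14+1 = 72
Base → #101 → #102 → #105 → #103 → #104 → Base: 14+9+10+14+8+7 = 62
Base → #101 → #102 → #105 → #104 → #103 → Base: 14+9+10+22+8+1 = 64
Base → #101 → #103 → #102 → #104 → #105 → Base: 14+13+4+12+22+15 = 80
Base → #101 → #103 → #102 → #105 → #104 → Base: 14+13+4+10+22+7 = 70
Base → #101 → #103 → #104 → #102 → #105 → Base: 14+13+8+12+10+15 = 72
Base → #101 → #103 → #104 → #105 → #102 → Base: 14+13+8+22+10+5 = 72
Base → #101 → #103 → #105 → #102 → #104 → Base: 14+13+14+10+12+7 = 70
Base → #101 → #103 → #105 → #104 → #102 → Base: 14+13+14+22+12+5 = 80
Base → #101 → #104 → #102 → #103 → #105 → Base: 14+21+12+4+14+15 = 80
Base → #101 → #104 → #102 → #105 → #103 → Base: 14+21+12+10+14+1 = 72
… (46 more)
Base → #101 → #105 → #102 → #103 → #104 → Base: 14+3+10+4+8+7 = 46  ← best
The minimum is 46.
One optimal route: Base → #101 → #105 → #102 → #103 → #104 → Base (or its reverse).

46 m — the shortest possible round trip.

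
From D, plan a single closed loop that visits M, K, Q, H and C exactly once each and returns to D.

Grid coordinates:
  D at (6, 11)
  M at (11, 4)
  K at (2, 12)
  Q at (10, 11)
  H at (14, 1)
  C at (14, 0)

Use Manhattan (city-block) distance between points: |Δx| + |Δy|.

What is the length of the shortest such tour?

D-M-K-Q-H-C-D: 12+17+9+14+1+19 = 72
D-M-K-Q-C-H-D: 12+17+9+15+1+18 = 72
D-M-K-H-Q-C-D: 12+17+23+14+15+19 = 100
D-M-K-H-C-Q-D: 12+17+23+1+15+4 = 72
D-M-K-C-Q-H-D: 12+17+24+15+14+18 = 100
D-M-K-C-H-Q-D: 12+17+24+1+14+4 = 72
D-M-Q-K-H-C-D: 12+8+9+23+1+19 = 72
D-M-Q-K-C-H-D: 12+8+9+24+1+18 = 72
D-M-Q-H-K-C-D: 12+8+14+23+24+19 = 100
D-M-Q-H-C-K-D: 12+8+14+1+24+5 = 64
D-M-Q-C-K-H-D: 12+8+15+24+23+18 = 100
D-M-Q-C-H-K-D: 12+8+15+1+23+5 = 64
D-M-H-K-Q-C-D: 12+6+23+9+15+19 = 84
D-M-H-K-C-Q-D: 12+6+23+24+15+4 = 84
… (46 more)
D-M-H-C-Q-K-D: 12+6+1+15+9+5 = 48  ← best
The minimum is 48.
One optimal route: D → M → H → C → Q → K → D (or its reverse).

Shortest round trip = 48.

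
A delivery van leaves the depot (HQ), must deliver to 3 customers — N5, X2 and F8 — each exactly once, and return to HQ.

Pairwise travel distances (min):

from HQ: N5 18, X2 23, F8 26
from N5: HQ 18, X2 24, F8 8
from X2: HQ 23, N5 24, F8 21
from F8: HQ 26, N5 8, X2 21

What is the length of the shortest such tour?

70 min — the shortest possible round trip.

With 3 stops there are 3!/2 = 3 distinct round trips (a route and its reverse cost the same).
HQ-N5-X2-F8-HQ: 18+24+21+26 = 89
HQ-N5-F8-X2-HQ: 18+8+21+23 = 70
HQ-X2-N5-F8-HQ: 23+24+8+26 = 81
The minimum is 70.
One optimal route: HQ → N5 → F8 → X2 → HQ (or its reverse).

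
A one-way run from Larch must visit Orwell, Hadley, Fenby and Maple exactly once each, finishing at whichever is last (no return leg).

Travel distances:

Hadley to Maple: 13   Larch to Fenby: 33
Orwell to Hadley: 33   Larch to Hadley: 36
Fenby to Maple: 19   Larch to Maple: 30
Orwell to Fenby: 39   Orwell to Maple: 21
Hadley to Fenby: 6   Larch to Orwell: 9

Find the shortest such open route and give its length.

49 — the minimum one-way total.

There are 4! = 24 possible orderings.
Larch → Orwell → Hadley → Fenby → Maple: 9+33+6+19 = 67
Larch → Orwell → Hadley → Maple → Fenby: 9+33+13+19 = 74
Larch → Orwell → Fenby → Hadley → Maple: 9+39+6+13 = 67
Larch → Orwell → Fenby → Maple → Hadley: 9+39+19+13 = 80
Larch → Orwell → Maple → Hadley → Fenby: 9+21+13+6 = 49
Larch → Orwell → Maple → Fenby → Hadley: 9+21+19+6 = 55
Larch → Hadley → Orwell → Fenby → Maple: 36+33+39+19 = 127
Larch → Hadley → Orwell → Maple → Fenby: 36+33+21+19 = 109
Larch → Hadley → Fenby → Orwell → Maple: 36+6+39+21 = 102
Larch → Hadley → Fenby → Maple → Orwell: 36+6+19+21 = 82
Larch → Hadley → Maple → Orwell → Fenby: 36+13+21+39 = 109
Larch → Hadley → Maple → Fenby → Orwell: 36+13+19+39 = 107
Larch → Fenby → Orwell → Hadley → Maple: 33+39+33+13 = 118
Larch → Fenby → Orwell → Maple → Hadley: 33+39+21+13 = 106
… (10 more)
The minimum is 49.
One shortest path: Larch → Orwell → Maple → Hadley → Fenby.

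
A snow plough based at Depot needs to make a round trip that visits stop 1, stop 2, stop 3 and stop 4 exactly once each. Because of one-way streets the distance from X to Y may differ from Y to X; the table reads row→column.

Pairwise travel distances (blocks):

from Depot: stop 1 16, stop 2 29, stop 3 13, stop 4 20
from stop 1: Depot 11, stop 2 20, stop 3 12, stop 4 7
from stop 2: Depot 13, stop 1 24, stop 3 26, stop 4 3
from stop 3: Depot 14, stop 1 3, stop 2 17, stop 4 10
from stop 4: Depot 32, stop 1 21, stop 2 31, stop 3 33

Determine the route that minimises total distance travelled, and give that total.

Minimum total distance: 65 blocks.

Depot-stop 1-stop 2-stop 3-stop 4-Depot: 16+20+26+10+32 = 104
Depot-stop 1-stop 2-stop 4-stop 3-Depot: 16+20+3+33+14 = 86
Depot-stop 1-stop 3-stop 2-stop 4-Depot: 16+12+17+3+32 = 80
Depot-stop 1-stop 3-stop 4-stop 2-Depot: 16+12+10+31+13 = 82
Depot-stop 1-stop 4-stop 2-stop 3-Depot: 16+7+31+26+14 = 94
Depot-stop 1-stop 4-stop 3-stop 2-Depot: 16+7+33+17+13 = 86
Depot-stop 2-stop 1-stop 3-stop 4-Depot: 29+24+12+10+32 = 107
Depot-stop 2-stop 1-stop 4-stop 3-Depot: 29+24+7+33+14 = 107
Depot-stop 2-stop 3-stop 1-stop 4-Depot: 29+26+3+7+32 = 97
Depot-stop 2-stop 3-stop 4-stop 1-Depot: 29+26+10+21+11 = 97
Depot-stop 2-stop 4-stop 1-stop 3-Depot: 29+3+21+12+14 = 79
Depot-stop 2-stop 4-stop 3-stop 1-Depot: 29+3+33+3+11 = 79
Depot-stop 3-stop 1-stop 2-stop 4-Depot: 13+3+20+3+32 = 71
Depot-stop 3-stop 1-stop 4-stop 2-Depot: 13+3+7+31+13 = 67
… (10 more)
Depot-stop 3-stop 2-stop 4-stop 1-Depot: 13+17+3+21+11 = 65  ← best
The minimum is 65.
One optimal route: Depot → stop 3 → stop 2 → stop 4 → stop 1 → Depot.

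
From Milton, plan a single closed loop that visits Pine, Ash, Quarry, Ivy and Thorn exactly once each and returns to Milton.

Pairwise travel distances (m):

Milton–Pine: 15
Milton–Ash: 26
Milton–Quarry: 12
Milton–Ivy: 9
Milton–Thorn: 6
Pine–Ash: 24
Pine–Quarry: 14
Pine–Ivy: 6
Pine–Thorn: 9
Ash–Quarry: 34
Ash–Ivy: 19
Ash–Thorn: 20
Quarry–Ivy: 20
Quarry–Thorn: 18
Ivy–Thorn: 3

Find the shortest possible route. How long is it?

There are 60 distinct closed tours to check (reversals are equivalent).
Milton - Pine - Ash - Quarry - Ivy - Thorn - Milton: 15+24+34+20+3+6 = 102
Milton - Pine - Ash - Quarry - Thorn - Ivy - Milton: 15+24+34+18+3+9 = 103
Milton - Pine - Ash - Ivy - Quarry - Thorn - Milton: 15+24+19+20+18+6 = 102
Milton - Pine - Ash - Ivy - Thorn - Quarry - Milton: 15+24+19+3+18+12 = 91
Milton - Pine - Ash - Thorn - Quarry - Ivy - Milton: 15+24+20+18+20+9 = 106
Milton - Pine - Ash - Thorn - Ivy - Quarry - Milton: 15+24+20+3+20+12 = 94
Milton - Pine - Quarry - Ash - Ivy - Thorn - Milton: 15+14+34+19+3+6 = 91
Milton - Pine - Quarry - Ash - Thorn - Ivy - Milton: 15+14+34+20+3+9 = 95
Milton - Pine - Quarry - Ivy - Ash - Thorn - Milton: 15+14+20+19+20+6 = 94
Milton - Pine - Quarry - Ivy - Thorn - Ash - Milton: 15+14+20+3+20+26 = 98
Milton - Pine - Quarry - Thorn - Ash - Ivy - Milton: 15+14+18+20+19+9 = 95
Milton - Pine - Quarry - Thorn - Ivy - Ash - Milton: 15+14+18+3+19+26 = 95
Milton - Pine - Ivy - Ash - Quarry - Thorn - Milton: 15+6+19+34+18+6 = 98
Milton - Pine - Ivy - Ash - Thorn - Quarry - Milton: 15+6+19+20+18+12 = 90
… (46 more)
Milton - Quarry - Pine - Ivy - Ash - Thorn - Milton: 12+14+6+19+20+6 = 77  ← best
The minimum is 77.
One optimal route: Milton → Quarry → Pine → Ivy → Ash → Thorn → Milton (or its reverse).

77 m — the shortest possible round trip.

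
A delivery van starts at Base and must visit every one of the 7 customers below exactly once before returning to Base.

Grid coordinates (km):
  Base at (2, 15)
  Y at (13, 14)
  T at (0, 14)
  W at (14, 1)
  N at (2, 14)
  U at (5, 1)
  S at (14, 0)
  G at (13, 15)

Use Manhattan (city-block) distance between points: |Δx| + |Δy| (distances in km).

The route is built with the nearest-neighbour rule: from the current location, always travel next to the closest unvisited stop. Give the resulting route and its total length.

60 km along Base → N → T → Y → G → W → S → U → Base.

Base → [N:1 / T:3 / G:11 / Y:12 / U:17 / W:26 / S:27] → N (1)
N → [T:2 / Y:11 / G:12 / U:16 / W:25 / S:26] → T (2)
T → [Y:13 / G:14 / U:18 / W:27 / S:28] → Y (13)
Y → [G:1 / W:14 / S:15 / U:21] → G (1)
G → [W:15 / S:16 / U:22] → W (15)
W → [S:1 / U:9] → S (1)
S → [U:10] → U (10)
Return U→Base: 17.
Total = 1 + 2 + 13 + 1 + 15 + 1 + 10 + 17 = 60.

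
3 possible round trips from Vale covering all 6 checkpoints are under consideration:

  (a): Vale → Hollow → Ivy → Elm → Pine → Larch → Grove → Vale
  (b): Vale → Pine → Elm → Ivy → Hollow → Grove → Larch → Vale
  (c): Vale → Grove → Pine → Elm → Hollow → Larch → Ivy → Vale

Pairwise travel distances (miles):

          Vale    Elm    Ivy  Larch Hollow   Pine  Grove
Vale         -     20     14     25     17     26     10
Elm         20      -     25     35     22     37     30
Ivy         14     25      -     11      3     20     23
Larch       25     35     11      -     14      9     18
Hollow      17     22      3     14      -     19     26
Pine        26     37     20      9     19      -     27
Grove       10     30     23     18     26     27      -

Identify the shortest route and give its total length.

(a): 17 + 3 + 25 + 37 + 9 + 18 + 10 = 119
(b): 26 + 37 + 25 + 3 + 26 + 18 + 25 = 160
(c): 10 + 27 + 37 + 22 + 14 + 11 + 14 = 135

119 miles — (a) is the shortest.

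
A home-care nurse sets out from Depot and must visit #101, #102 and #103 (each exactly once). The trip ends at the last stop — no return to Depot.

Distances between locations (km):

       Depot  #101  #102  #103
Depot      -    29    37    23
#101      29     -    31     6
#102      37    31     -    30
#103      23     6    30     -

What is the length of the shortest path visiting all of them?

60 km — the minimum one-way total.

There are 3! = 6 possible orderings.
Depot→#101→#102→#103: 29+31+30 = 90
Depot→#101→#103→#102: 29+6+30 = 65
Depot→#102→#101→#103: 37+31+6 = 74
Depot→#102→#103→#101: 37+30+6 = 73
Depot→#103→#101→#102: 23+6+31 = 60
Depot→#103→#102→#101: 23+30+31 = 84
The minimum is 60.
One shortest path: Depot → #103 → #101 → #102.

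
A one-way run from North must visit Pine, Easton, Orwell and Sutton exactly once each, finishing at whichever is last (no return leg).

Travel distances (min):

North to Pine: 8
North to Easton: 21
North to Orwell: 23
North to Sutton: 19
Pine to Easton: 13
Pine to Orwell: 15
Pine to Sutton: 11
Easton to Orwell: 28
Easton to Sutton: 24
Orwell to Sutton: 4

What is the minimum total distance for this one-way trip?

49 min — the minimum one-way total.

There are 4! = 24 possible orderings.
North - Pine - Easton - Orwell - Sutton: 8+13+28+4 = 53
North - Pine - Easton - Sutton - Orwell: 8+13+24+4 = 49
North - Pine - Orwell - Easton - Sutton: 8+15+28+24 = 75
North - Pine - Orwell - Sutton - Easton: 8+15+4+24 = 51
North - Pine - Sutton - Easton - Orwell: 8+11+24+28 = 71
North - Pine - Sutton - Orwell - Easton: 8+11+4+28 = 51
North - Easton - Pine - Orwell - Sutton: 21+13+15+4 = 53
North - Easton - Pine - Sutton - Orwell: 21+13+11+4 = 49
North - Easton - Orwell - Pine - Sutton: 21+28+15+11 = 75
North - Easton - Orwell - Sutton - Pine: 21+28+4+11 = 64
North - Easton - Sutton - Pine - Orwell: 21+24+11+15 = 71
North - Easton - Sutton - Orwell - Pine: 21+24+4+15 = 64
North - Orwell - Pine - Easton - Sutton: 23+15+13+24 = 75
North - Orwell - Pine - Sutton - Easton: 23+15+11+24 = 73
… (10 more)
The minimum is 49.
One shortest path: North → Pine → Easton → Sutton → Orwell.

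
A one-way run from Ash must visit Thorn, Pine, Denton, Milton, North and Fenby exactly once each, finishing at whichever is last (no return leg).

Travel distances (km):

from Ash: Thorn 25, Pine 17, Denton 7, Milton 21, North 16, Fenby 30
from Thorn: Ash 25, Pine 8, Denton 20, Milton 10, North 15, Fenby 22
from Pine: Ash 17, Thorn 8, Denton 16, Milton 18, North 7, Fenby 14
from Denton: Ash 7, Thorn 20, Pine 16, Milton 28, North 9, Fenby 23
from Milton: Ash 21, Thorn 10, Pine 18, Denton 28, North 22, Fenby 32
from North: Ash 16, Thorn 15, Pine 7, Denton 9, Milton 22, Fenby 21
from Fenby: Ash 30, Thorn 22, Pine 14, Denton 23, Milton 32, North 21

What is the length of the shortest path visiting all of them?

There are 6! = 720 possible orderings.
Ash - Thorn - Pine - Denton - Milton - North - Fenby: 25+8+16+28+22+21 = 120
Ash - Thorn - Pine - Denton - Milton - Fenby - North: 25+8+16+28+32+21 = 130
Ash - Thorn - Pine - Denton - North - Milton - Fenby: 25+8+16+9+22+32 = 112
Ash - Thorn - Pine - Denton - North - Fenby - Milton: 25+8+16+9+21+32 = 111
Ash - Thorn - Pine - Denton - Fenby - Milton - North: 25+8+16+23+32+22 = 126
Ash - Thorn - Pine - Denton - Fenby - North - Milton: 25+8+16+23+21+22 = 115
Ash - Thorn - Pine - Milton - Denton - North - Fenby: 25+8+18+28+9+21 = 109
Ash - Thorn - Pine - Milton - Denton - Fenby - North: 25+8+18+28+23+21 = 123
… (712 more)
Ash - Denton - North - Pine - Fenby - Thorn - Milton: 7+9+7+14+22+10 = 69  ← best
The minimum is 69.
One shortest path: Ash → Denton → North → Pine → Fenby → Thorn → Milton.

Shortest open route: 69 km.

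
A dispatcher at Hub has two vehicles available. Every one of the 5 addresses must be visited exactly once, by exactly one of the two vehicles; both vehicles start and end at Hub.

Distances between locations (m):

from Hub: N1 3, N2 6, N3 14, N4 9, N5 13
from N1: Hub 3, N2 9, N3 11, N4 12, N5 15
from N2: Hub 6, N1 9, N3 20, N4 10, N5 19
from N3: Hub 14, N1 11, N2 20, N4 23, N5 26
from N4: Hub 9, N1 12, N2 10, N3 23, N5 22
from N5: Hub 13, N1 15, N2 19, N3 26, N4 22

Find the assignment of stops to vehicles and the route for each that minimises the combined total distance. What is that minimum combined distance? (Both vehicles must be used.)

Minimum combined distance: 78 m.

Check every non-empty split of the stops between the two vehicles; for each half take its own optimal tour:
  {N1} + {N2, N3, N4, N5}: 6 + 78 = 84
  {N2} + {N1, N3, N4, N5}: 12 + 71 = 83
  {N1, N2} + {N3, N4, N5}: 18 + 71 = 89
  {N3} + {N1, N2, N4, N5}: 28 + 56 = 84
  {N1, N3} + {N2, N4, N5}: 28 + 51 = 79
  {N2, N3} + {N1, N4, N5}: 40 + 49 = 89
  … (15 splits in total)
  {N2, N4} + {N1, N3, N5}: 25 + 53 = 78  ← best
Best: vehicle 1 Hub → N2 → N4 → Hub = 25; vehicle 2 Hub → N1 → N3 → N5 → Hub = 53; combined 78.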